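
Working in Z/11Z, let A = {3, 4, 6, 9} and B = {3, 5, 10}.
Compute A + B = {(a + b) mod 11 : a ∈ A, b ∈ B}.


Work in Z/11Z: reduce every sum a + b modulo 11.
Enumerate all 12 pairs:
a = 3: 3+3=6, 3+5=8, 3+10=2
a = 4: 4+3=7, 4+5=9, 4+10=3
a = 6: 6+3=9, 6+5=0, 6+10=5
a = 9: 9+3=1, 9+5=3, 9+10=8
Distinct residues collected: {0, 1, 2, 3, 5, 6, 7, 8, 9}
|A + B| = 9 (out of 11 total residues).

A + B = {0, 1, 2, 3, 5, 6, 7, 8, 9}


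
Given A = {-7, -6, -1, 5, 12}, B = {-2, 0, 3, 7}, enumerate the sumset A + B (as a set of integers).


A + B = {a + b : a ∈ A, b ∈ B}.
Enumerate all |A|·|B| = 5·4 = 20 pairs (a, b) and collect distinct sums.
a = -7: -7+-2=-9, -7+0=-7, -7+3=-4, -7+7=0
a = -6: -6+-2=-8, -6+0=-6, -6+3=-3, -6+7=1
a = -1: -1+-2=-3, -1+0=-1, -1+3=2, -1+7=6
a = 5: 5+-2=3, 5+0=5, 5+3=8, 5+7=12
a = 12: 12+-2=10, 12+0=12, 12+3=15, 12+7=19
Collecting distinct sums: A + B = {-9, -8, -7, -6, -4, -3, -1, 0, 1, 2, 3, 5, 6, 8, 10, 12, 15, 19}
|A + B| = 18

A + B = {-9, -8, -7, -6, -4, -3, -1, 0, 1, 2, 3, 5, 6, 8, 10, 12, 15, 19}


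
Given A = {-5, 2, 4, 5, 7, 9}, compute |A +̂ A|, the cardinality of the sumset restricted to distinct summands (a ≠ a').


Restricted sumset: A +̂ A = {a + a' : a ∈ A, a' ∈ A, a ≠ a'}.
Equivalently, take A + A and drop any sum 2a that is achievable ONLY as a + a for a ∈ A (i.e. sums representable only with equal summands).
Enumerate pairs (a, a') with a < a' (symmetric, so each unordered pair gives one sum; this covers all a ≠ a'):
  -5 + 2 = -3
  -5 + 4 = -1
  -5 + 5 = 0
  -5 + 7 = 2
  -5 + 9 = 4
  2 + 4 = 6
  2 + 5 = 7
  2 + 7 = 9
  2 + 9 = 11
  4 + 5 = 9
  4 + 7 = 11
  4 + 9 = 13
  5 + 7 = 12
  5 + 9 = 14
  7 + 9 = 16
Collected distinct sums: {-3, -1, 0, 2, 4, 6, 7, 9, 11, 12, 13, 14, 16}
|A +̂ A| = 13
(Reference bound: |A +̂ A| ≥ 2|A| - 3 for |A| ≥ 2, with |A| = 6 giving ≥ 9.)

|A +̂ A| = 13


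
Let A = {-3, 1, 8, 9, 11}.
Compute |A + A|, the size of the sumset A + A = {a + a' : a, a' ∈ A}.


A + A = {a + a' : a, a' ∈ A}; |A| = 5.
General bounds: 2|A| - 1 ≤ |A + A| ≤ |A|(|A|+1)/2, i.e. 9 ≤ |A + A| ≤ 15.
Lower bound 2|A|-1 is attained iff A is an arithmetic progression.
Enumerate sums a + a' for a ≤ a' (symmetric, so this suffices):
a = -3: -3+-3=-6, -3+1=-2, -3+8=5, -3+9=6, -3+11=8
a = 1: 1+1=2, 1+8=9, 1+9=10, 1+11=12
a = 8: 8+8=16, 8+9=17, 8+11=19
a = 9: 9+9=18, 9+11=20
a = 11: 11+11=22
Distinct sums: {-6, -2, 2, 5, 6, 8, 9, 10, 12, 16, 17, 18, 19, 20, 22}
|A + A| = 15

|A + A| = 15


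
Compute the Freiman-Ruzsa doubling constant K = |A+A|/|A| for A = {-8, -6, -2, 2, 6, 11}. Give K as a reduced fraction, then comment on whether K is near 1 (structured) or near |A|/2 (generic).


|A| = 6.
Compute A + A by enumerating all 36 pairs.
A + A = {-16, -14, -12, -10, -8, -6, -4, -2, 0, 3, 4, 5, 8, 9, 12, 13, 17, 22}, so |A + A| = 18.
K = |A + A| / |A| = 18/6 = 3/1 ≈ 3.0000.
Reference: AP of size 6 gives K = 11/6 ≈ 1.8333; a fully generic set of size 6 gives K ≈ 3.5000.

|A| = 6, |A + A| = 18, K = 18/6 = 3/1.


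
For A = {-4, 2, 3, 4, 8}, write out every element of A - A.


A - A = {a - a' : a, a' ∈ A}.
Compute a - a' for each ordered pair (a, a'):
a = -4: -4--4=0, -4-2=-6, -4-3=-7, -4-4=-8, -4-8=-12
a = 2: 2--4=6, 2-2=0, 2-3=-1, 2-4=-2, 2-8=-6
a = 3: 3--4=7, 3-2=1, 3-3=0, 3-4=-1, 3-8=-5
a = 4: 4--4=8, 4-2=2, 4-3=1, 4-4=0, 4-8=-4
a = 8: 8--4=12, 8-2=6, 8-3=5, 8-4=4, 8-8=0
Collecting distinct values (and noting 0 appears from a-a):
A - A = {-12, -8, -7, -6, -5, -4, -2, -1, 0, 1, 2, 4, 5, 6, 7, 8, 12}
|A - A| = 17

A - A = {-12, -8, -7, -6, -5, -4, -2, -1, 0, 1, 2, 4, 5, 6, 7, 8, 12}


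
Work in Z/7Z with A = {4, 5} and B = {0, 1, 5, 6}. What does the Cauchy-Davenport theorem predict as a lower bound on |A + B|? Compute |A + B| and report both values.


Cauchy-Davenport: |A + B| ≥ min(p, |A| + |B| - 1) for A, B nonempty in Z/pZ.
|A| = 2, |B| = 4, p = 7.
CD lower bound = min(7, 2 + 4 - 1) = min(7, 5) = 5.
Compute A + B mod 7 directly:
a = 4: 4+0=4, 4+1=5, 4+5=2, 4+6=3
a = 5: 5+0=5, 5+1=6, 5+5=3, 5+6=4
A + B = {2, 3, 4, 5, 6}, so |A + B| = 5.
Verify: 5 ≥ 5? Yes ✓.

CD lower bound = 5, actual |A + B| = 5.


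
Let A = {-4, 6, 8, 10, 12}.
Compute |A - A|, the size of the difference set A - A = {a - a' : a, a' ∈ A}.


A - A = {a - a' : a, a' ∈ A}; |A| = 5.
Bounds: 2|A|-1 ≤ |A - A| ≤ |A|² - |A| + 1, i.e. 9 ≤ |A - A| ≤ 21.
Note: 0 ∈ A - A always (from a - a). The set is symmetric: if d ∈ A - A then -d ∈ A - A.
Enumerate nonzero differences d = a - a' with a > a' (then include -d):
Positive differences: {2, 4, 6, 10, 12, 14, 16}
Full difference set: {0} ∪ (positive diffs) ∪ (negative diffs).
|A - A| = 1 + 2·7 = 15 (matches direct enumeration: 15).

|A - A| = 15


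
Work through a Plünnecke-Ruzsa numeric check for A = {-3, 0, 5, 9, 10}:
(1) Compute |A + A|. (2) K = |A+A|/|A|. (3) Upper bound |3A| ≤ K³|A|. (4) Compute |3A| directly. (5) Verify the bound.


|A| = 5.
Step 1: Compute A + A by enumerating all 25 pairs.
A + A = {-6, -3, 0, 2, 5, 6, 7, 9, 10, 14, 15, 18, 19, 20}, so |A + A| = 14.
Step 2: Doubling constant K = |A + A|/|A| = 14/5 = 14/5 ≈ 2.8000.
Step 3: Plünnecke-Ruzsa gives |3A| ≤ K³·|A| = (2.8000)³ · 5 ≈ 109.7600.
Step 4: Compute 3A = A + A + A directly by enumerating all triples (a,b,c) ∈ A³; |3A| = 29.
Step 5: Check 29 ≤ 109.7600? Yes ✓.

K = 14/5, Plünnecke-Ruzsa bound K³|A| ≈ 109.7600, |3A| = 29, inequality holds.


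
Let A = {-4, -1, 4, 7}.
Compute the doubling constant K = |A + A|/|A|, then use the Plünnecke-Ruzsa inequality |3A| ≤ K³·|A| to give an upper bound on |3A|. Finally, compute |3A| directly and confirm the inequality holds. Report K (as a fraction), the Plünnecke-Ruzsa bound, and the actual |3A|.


|A| = 4.
Step 1: Compute A + A by enumerating all 16 pairs.
A + A = {-8, -5, -2, 0, 3, 6, 8, 11, 14}, so |A + A| = 9.
Step 2: Doubling constant K = |A + A|/|A| = 9/4 = 9/4 ≈ 2.2500.
Step 3: Plünnecke-Ruzsa gives |3A| ≤ K³·|A| = (2.2500)³ · 4 ≈ 45.5625.
Step 4: Compute 3A = A + A + A directly by enumerating all triples (a,b,c) ∈ A³; |3A| = 16.
Step 5: Check 16 ≤ 45.5625? Yes ✓.

K = 9/4, Plünnecke-Ruzsa bound K³|A| ≈ 45.5625, |3A| = 16, inequality holds.


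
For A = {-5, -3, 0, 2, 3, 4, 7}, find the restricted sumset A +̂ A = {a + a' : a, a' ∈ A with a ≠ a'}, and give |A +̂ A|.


Restricted sumset: A +̂ A = {a + a' : a ∈ A, a' ∈ A, a ≠ a'}.
Equivalently, take A + A and drop any sum 2a that is achievable ONLY as a + a for a ∈ A (i.e. sums representable only with equal summands).
Enumerate pairs (a, a') with a < a' (symmetric, so each unordered pair gives one sum; this covers all a ≠ a'):
  -5 + -3 = -8
  -5 + 0 = -5
  -5 + 2 = -3
  -5 + 3 = -2
  -5 + 4 = -1
  -5 + 7 = 2
  -3 + 0 = -3
  -3 + 2 = -1
  -3 + 3 = 0
  -3 + 4 = 1
  -3 + 7 = 4
  0 + 2 = 2
  0 + 3 = 3
  0 + 4 = 4
  0 + 7 = 7
  2 + 3 = 5
  2 + 4 = 6
  2 + 7 = 9
  3 + 4 = 7
  3 + 7 = 10
  4 + 7 = 11
Collected distinct sums: {-8, -5, -3, -2, -1, 0, 1, 2, 3, 4, 5, 6, 7, 9, 10, 11}
|A +̂ A| = 16
(Reference bound: |A +̂ A| ≥ 2|A| - 3 for |A| ≥ 2, with |A| = 7 giving ≥ 11.)

|A +̂ A| = 16


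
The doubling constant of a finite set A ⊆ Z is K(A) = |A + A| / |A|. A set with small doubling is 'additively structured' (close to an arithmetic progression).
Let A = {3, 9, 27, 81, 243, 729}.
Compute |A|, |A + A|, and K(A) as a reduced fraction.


|A| = 6.
Compute A + A by enumerating all 36 pairs.
A + A = {6, 12, 18, 30, 36, 54, 84, 90, 108, 162, 246, 252, 270, 324, 486, 732, 738, 756, 810, 972, 1458}, so |A + A| = 21.
K = |A + A| / |A| = 21/6 = 7/2 ≈ 3.5000.
Reference: AP of size 6 gives K = 11/6 ≈ 1.8333; a fully generic set of size 6 gives K ≈ 3.5000.

|A| = 6, |A + A| = 21, K = 21/6 = 7/2.


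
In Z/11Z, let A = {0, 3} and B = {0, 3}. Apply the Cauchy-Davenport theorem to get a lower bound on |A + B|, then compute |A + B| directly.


Cauchy-Davenport: |A + B| ≥ min(p, |A| + |B| - 1) for A, B nonempty in Z/pZ.
|A| = 2, |B| = 2, p = 11.
CD lower bound = min(11, 2 + 2 - 1) = min(11, 3) = 3.
Compute A + B mod 11 directly:
a = 0: 0+0=0, 0+3=3
a = 3: 3+0=3, 3+3=6
A + B = {0, 3, 6}, so |A + B| = 3.
Verify: 3 ≥ 3? Yes ✓.

CD lower bound = 3, actual |A + B| = 3.


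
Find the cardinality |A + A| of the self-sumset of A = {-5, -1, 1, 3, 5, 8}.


A + A = {a + a' : a, a' ∈ A}; |A| = 6.
General bounds: 2|A| - 1 ≤ |A + A| ≤ |A|(|A|+1)/2, i.e. 11 ≤ |A + A| ≤ 21.
Lower bound 2|A|-1 is attained iff A is an arithmetic progression.
Enumerate sums a + a' for a ≤ a' (symmetric, so this suffices):
a = -5: -5+-5=-10, -5+-1=-6, -5+1=-4, -5+3=-2, -5+5=0, -5+8=3
a = -1: -1+-1=-2, -1+1=0, -1+3=2, -1+5=4, -1+8=7
a = 1: 1+1=2, 1+3=4, 1+5=6, 1+8=9
a = 3: 3+3=6, 3+5=8, 3+8=11
a = 5: 5+5=10, 5+8=13
a = 8: 8+8=16
Distinct sums: {-10, -6, -4, -2, 0, 2, 3, 4, 6, 7, 8, 9, 10, 11, 13, 16}
|A + A| = 16

|A + A| = 16


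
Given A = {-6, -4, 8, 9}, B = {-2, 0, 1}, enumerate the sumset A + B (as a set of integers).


A + B = {a + b : a ∈ A, b ∈ B}.
Enumerate all |A|·|B| = 4·3 = 12 pairs (a, b) and collect distinct sums.
a = -6: -6+-2=-8, -6+0=-6, -6+1=-5
a = -4: -4+-2=-6, -4+0=-4, -4+1=-3
a = 8: 8+-2=6, 8+0=8, 8+1=9
a = 9: 9+-2=7, 9+0=9, 9+1=10
Collecting distinct sums: A + B = {-8, -6, -5, -4, -3, 6, 7, 8, 9, 10}
|A + B| = 10

A + B = {-8, -6, -5, -4, -3, 6, 7, 8, 9, 10}


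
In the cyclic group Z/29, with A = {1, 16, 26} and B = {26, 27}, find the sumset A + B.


Work in Z/29Z: reduce every sum a + b modulo 29.
Enumerate all 6 pairs:
a = 1: 1+26=27, 1+27=28
a = 16: 16+26=13, 16+27=14
a = 26: 26+26=23, 26+27=24
Distinct residues collected: {13, 14, 23, 24, 27, 28}
|A + B| = 6 (out of 29 total residues).

A + B = {13, 14, 23, 24, 27, 28}


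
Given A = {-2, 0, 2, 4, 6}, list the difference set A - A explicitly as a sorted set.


A - A = {a - a' : a, a' ∈ A}.
Compute a - a' for each ordered pair (a, a'):
a = -2: -2--2=0, -2-0=-2, -2-2=-4, -2-4=-6, -2-6=-8
a = 0: 0--2=2, 0-0=0, 0-2=-2, 0-4=-4, 0-6=-6
a = 2: 2--2=4, 2-0=2, 2-2=0, 2-4=-2, 2-6=-4
a = 4: 4--2=6, 4-0=4, 4-2=2, 4-4=0, 4-6=-2
a = 6: 6--2=8, 6-0=6, 6-2=4, 6-4=2, 6-6=0
Collecting distinct values (and noting 0 appears from a-a):
A - A = {-8, -6, -4, -2, 0, 2, 4, 6, 8}
|A - A| = 9

A - A = {-8, -6, -4, -2, 0, 2, 4, 6, 8}


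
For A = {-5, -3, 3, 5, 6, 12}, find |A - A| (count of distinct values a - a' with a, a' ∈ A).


A - A = {a - a' : a, a' ∈ A}; |A| = 6.
Bounds: 2|A|-1 ≤ |A - A| ≤ |A|² - |A| + 1, i.e. 11 ≤ |A - A| ≤ 31.
Note: 0 ∈ A - A always (from a - a). The set is symmetric: if d ∈ A - A then -d ∈ A - A.
Enumerate nonzero differences d = a - a' with a > a' (then include -d):
Positive differences: {1, 2, 3, 6, 7, 8, 9, 10, 11, 15, 17}
Full difference set: {0} ∪ (positive diffs) ∪ (negative diffs).
|A - A| = 1 + 2·11 = 23 (matches direct enumeration: 23).

|A - A| = 23


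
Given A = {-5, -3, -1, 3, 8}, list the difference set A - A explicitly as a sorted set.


A - A = {a - a' : a, a' ∈ A}.
Compute a - a' for each ordered pair (a, a'):
a = -5: -5--5=0, -5--3=-2, -5--1=-4, -5-3=-8, -5-8=-13
a = -3: -3--5=2, -3--3=0, -3--1=-2, -3-3=-6, -3-8=-11
a = -1: -1--5=4, -1--3=2, -1--1=0, -1-3=-4, -1-8=-9
a = 3: 3--5=8, 3--3=6, 3--1=4, 3-3=0, 3-8=-5
a = 8: 8--5=13, 8--3=11, 8--1=9, 8-3=5, 8-8=0
Collecting distinct values (and noting 0 appears from a-a):
A - A = {-13, -11, -9, -8, -6, -5, -4, -2, 0, 2, 4, 5, 6, 8, 9, 11, 13}
|A - A| = 17

A - A = {-13, -11, -9, -8, -6, -5, -4, -2, 0, 2, 4, 5, 6, 8, 9, 11, 13}


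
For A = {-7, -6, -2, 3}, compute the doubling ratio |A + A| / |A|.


|A| = 4.
Compute A + A by enumerating all 16 pairs.
A + A = {-14, -13, -12, -9, -8, -4, -3, 1, 6}, so |A + A| = 9.
K = |A + A| / |A| = 9/4 (already in lowest terms) ≈ 2.2500.
Reference: AP of size 4 gives K = 7/4 ≈ 1.7500; a fully generic set of size 4 gives K ≈ 2.5000.

|A| = 4, |A + A| = 9, K = 9/4.


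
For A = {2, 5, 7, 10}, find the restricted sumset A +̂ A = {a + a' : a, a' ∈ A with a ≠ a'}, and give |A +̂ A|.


Restricted sumset: A +̂ A = {a + a' : a ∈ A, a' ∈ A, a ≠ a'}.
Equivalently, take A + A and drop any sum 2a that is achievable ONLY as a + a for a ∈ A (i.e. sums representable only with equal summands).
Enumerate pairs (a, a') with a < a' (symmetric, so each unordered pair gives one sum; this covers all a ≠ a'):
  2 + 5 = 7
  2 + 7 = 9
  2 + 10 = 12
  5 + 7 = 12
  5 + 10 = 15
  7 + 10 = 17
Collected distinct sums: {7, 9, 12, 15, 17}
|A +̂ A| = 5
(Reference bound: |A +̂ A| ≥ 2|A| - 3 for |A| ≥ 2, with |A| = 4 giving ≥ 5.)

|A +̂ A| = 5


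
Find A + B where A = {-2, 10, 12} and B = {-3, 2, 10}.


A + B = {a + b : a ∈ A, b ∈ B}.
Enumerate all |A|·|B| = 3·3 = 9 pairs (a, b) and collect distinct sums.
a = -2: -2+-3=-5, -2+2=0, -2+10=8
a = 10: 10+-3=7, 10+2=12, 10+10=20
a = 12: 12+-3=9, 12+2=14, 12+10=22
Collecting distinct sums: A + B = {-5, 0, 7, 8, 9, 12, 14, 20, 22}
|A + B| = 9

A + B = {-5, 0, 7, 8, 9, 12, 14, 20, 22}


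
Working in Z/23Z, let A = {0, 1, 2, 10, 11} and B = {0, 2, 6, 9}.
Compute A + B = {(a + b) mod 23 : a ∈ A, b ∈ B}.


Work in Z/23Z: reduce every sum a + b modulo 23.
Enumerate all 20 pairs:
a = 0: 0+0=0, 0+2=2, 0+6=6, 0+9=9
a = 1: 1+0=1, 1+2=3, 1+6=7, 1+9=10
a = 2: 2+0=2, 2+2=4, 2+6=8, 2+9=11
a = 10: 10+0=10, 10+2=12, 10+6=16, 10+9=19
a = 11: 11+0=11, 11+2=13, 11+6=17, 11+9=20
Distinct residues collected: {0, 1, 2, 3, 4, 6, 7, 8, 9, 10, 11, 12, 13, 16, 17, 19, 20}
|A + B| = 17 (out of 23 total residues).

A + B = {0, 1, 2, 3, 4, 6, 7, 8, 9, 10, 11, 12, 13, 16, 17, 19, 20}


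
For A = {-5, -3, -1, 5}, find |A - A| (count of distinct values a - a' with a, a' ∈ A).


A - A = {a - a' : a, a' ∈ A}; |A| = 4.
Bounds: 2|A|-1 ≤ |A - A| ≤ |A|² - |A| + 1, i.e. 7 ≤ |A - A| ≤ 13.
Note: 0 ∈ A - A always (from a - a). The set is symmetric: if d ∈ A - A then -d ∈ A - A.
Enumerate nonzero differences d = a - a' with a > a' (then include -d):
Positive differences: {2, 4, 6, 8, 10}
Full difference set: {0} ∪ (positive diffs) ∪ (negative diffs).
|A - A| = 1 + 2·5 = 11 (matches direct enumeration: 11).

|A - A| = 11


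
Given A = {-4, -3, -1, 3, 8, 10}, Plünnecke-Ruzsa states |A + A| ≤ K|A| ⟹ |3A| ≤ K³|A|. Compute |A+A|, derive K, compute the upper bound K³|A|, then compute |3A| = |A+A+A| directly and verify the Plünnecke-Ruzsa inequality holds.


|A| = 6.
Step 1: Compute A + A by enumerating all 36 pairs.
A + A = {-8, -7, -6, -5, -4, -2, -1, 0, 2, 4, 5, 6, 7, 9, 11, 13, 16, 18, 20}, so |A + A| = 19.
Step 2: Doubling constant K = |A + A|/|A| = 19/6 = 19/6 ≈ 3.1667.
Step 3: Plünnecke-Ruzsa gives |3A| ≤ K³·|A| = (3.1667)³ · 6 ≈ 190.5278.
Step 4: Compute 3A = A + A + A directly by enumerating all triples (a,b,c) ∈ A³; |3A| = 36.
Step 5: Check 36 ≤ 190.5278? Yes ✓.

K = 19/6, Plünnecke-Ruzsa bound K³|A| ≈ 190.5278, |3A| = 36, inequality holds.


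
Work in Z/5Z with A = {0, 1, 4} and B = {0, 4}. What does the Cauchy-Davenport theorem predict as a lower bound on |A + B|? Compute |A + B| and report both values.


Cauchy-Davenport: |A + B| ≥ min(p, |A| + |B| - 1) for A, B nonempty in Z/pZ.
|A| = 3, |B| = 2, p = 5.
CD lower bound = min(5, 3 + 2 - 1) = min(5, 4) = 4.
Compute A + B mod 5 directly:
a = 0: 0+0=0, 0+4=4
a = 1: 1+0=1, 1+4=0
a = 4: 4+0=4, 4+4=3
A + B = {0, 1, 3, 4}, so |A + B| = 4.
Verify: 4 ≥ 4? Yes ✓.

CD lower bound = 4, actual |A + B| = 4.


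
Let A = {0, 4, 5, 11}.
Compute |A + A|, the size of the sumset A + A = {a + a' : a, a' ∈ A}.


A + A = {a + a' : a, a' ∈ A}; |A| = 4.
General bounds: 2|A| - 1 ≤ |A + A| ≤ |A|(|A|+1)/2, i.e. 7 ≤ |A + A| ≤ 10.
Lower bound 2|A|-1 is attained iff A is an arithmetic progression.
Enumerate sums a + a' for a ≤ a' (symmetric, so this suffices):
a = 0: 0+0=0, 0+4=4, 0+5=5, 0+11=11
a = 4: 4+4=8, 4+5=9, 4+11=15
a = 5: 5+5=10, 5+11=16
a = 11: 11+11=22
Distinct sums: {0, 4, 5, 8, 9, 10, 11, 15, 16, 22}
|A + A| = 10

|A + A| = 10


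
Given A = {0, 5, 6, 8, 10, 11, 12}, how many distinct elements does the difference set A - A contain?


A - A = {a - a' : a, a' ∈ A}; |A| = 7.
Bounds: 2|A|-1 ≤ |A - A| ≤ |A|² - |A| + 1, i.e. 13 ≤ |A - A| ≤ 43.
Note: 0 ∈ A - A always (from a - a). The set is symmetric: if d ∈ A - A then -d ∈ A - A.
Enumerate nonzero differences d = a - a' with a > a' (then include -d):
Positive differences: {1, 2, 3, 4, 5, 6, 7, 8, 10, 11, 12}
Full difference set: {0} ∪ (positive diffs) ∪ (negative diffs).
|A - A| = 1 + 2·11 = 23 (matches direct enumeration: 23).

|A - A| = 23


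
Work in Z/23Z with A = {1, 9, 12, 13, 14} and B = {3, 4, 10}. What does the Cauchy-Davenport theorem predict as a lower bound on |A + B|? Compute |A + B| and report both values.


Cauchy-Davenport: |A + B| ≥ min(p, |A| + |B| - 1) for A, B nonempty in Z/pZ.
|A| = 5, |B| = 3, p = 23.
CD lower bound = min(23, 5 + 3 - 1) = min(23, 7) = 7.
Compute A + B mod 23 directly:
a = 1: 1+3=4, 1+4=5, 1+10=11
a = 9: 9+3=12, 9+4=13, 9+10=19
a = 12: 12+3=15, 12+4=16, 12+10=22
a = 13: 13+3=16, 13+4=17, 13+10=0
a = 14: 14+3=17, 14+4=18, 14+10=1
A + B = {0, 1, 4, 5, 11, 12, 13, 15, 16, 17, 18, 19, 22}, so |A + B| = 13.
Verify: 13 ≥ 7? Yes ✓.

CD lower bound = 7, actual |A + B| = 13.


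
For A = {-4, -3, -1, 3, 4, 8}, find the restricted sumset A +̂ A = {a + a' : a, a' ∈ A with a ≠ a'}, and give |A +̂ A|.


Restricted sumset: A +̂ A = {a + a' : a ∈ A, a' ∈ A, a ≠ a'}.
Equivalently, take A + A and drop any sum 2a that is achievable ONLY as a + a for a ∈ A (i.e. sums representable only with equal summands).
Enumerate pairs (a, a') with a < a' (symmetric, so each unordered pair gives one sum; this covers all a ≠ a'):
  -4 + -3 = -7
  -4 + -1 = -5
  -4 + 3 = -1
  -4 + 4 = 0
  -4 + 8 = 4
  -3 + -1 = -4
  -3 + 3 = 0
  -3 + 4 = 1
  -3 + 8 = 5
  -1 + 3 = 2
  -1 + 4 = 3
  -1 + 8 = 7
  3 + 4 = 7
  3 + 8 = 11
  4 + 8 = 12
Collected distinct sums: {-7, -5, -4, -1, 0, 1, 2, 3, 4, 5, 7, 11, 12}
|A +̂ A| = 13
(Reference bound: |A +̂ A| ≥ 2|A| - 3 for |A| ≥ 2, with |A| = 6 giving ≥ 9.)

|A +̂ A| = 13


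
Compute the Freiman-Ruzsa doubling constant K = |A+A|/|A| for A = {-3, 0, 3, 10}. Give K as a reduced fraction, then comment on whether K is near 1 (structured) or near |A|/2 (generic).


|A| = 4.
Compute A + A by enumerating all 16 pairs.
A + A = {-6, -3, 0, 3, 6, 7, 10, 13, 20}, so |A + A| = 9.
K = |A + A| / |A| = 9/4 (already in lowest terms) ≈ 2.2500.
Reference: AP of size 4 gives K = 7/4 ≈ 1.7500; a fully generic set of size 4 gives K ≈ 2.5000.

|A| = 4, |A + A| = 9, K = 9/4.


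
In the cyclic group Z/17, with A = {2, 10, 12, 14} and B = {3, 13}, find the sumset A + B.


Work in Z/17Z: reduce every sum a + b modulo 17.
Enumerate all 8 pairs:
a = 2: 2+3=5, 2+13=15
a = 10: 10+3=13, 10+13=6
a = 12: 12+3=15, 12+13=8
a = 14: 14+3=0, 14+13=10
Distinct residues collected: {0, 5, 6, 8, 10, 13, 15}
|A + B| = 7 (out of 17 total residues).

A + B = {0, 5, 6, 8, 10, 13, 15}


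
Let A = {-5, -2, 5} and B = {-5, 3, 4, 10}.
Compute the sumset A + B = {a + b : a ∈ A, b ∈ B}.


A + B = {a + b : a ∈ A, b ∈ B}.
Enumerate all |A|·|B| = 3·4 = 12 pairs (a, b) and collect distinct sums.
a = -5: -5+-5=-10, -5+3=-2, -5+4=-1, -5+10=5
a = -2: -2+-5=-7, -2+3=1, -2+4=2, -2+10=8
a = 5: 5+-5=0, 5+3=8, 5+4=9, 5+10=15
Collecting distinct sums: A + B = {-10, -7, -2, -1, 0, 1, 2, 5, 8, 9, 15}
|A + B| = 11

A + B = {-10, -7, -2, -1, 0, 1, 2, 5, 8, 9, 15}


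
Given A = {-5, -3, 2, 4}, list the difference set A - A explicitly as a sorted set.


A - A = {a - a' : a, a' ∈ A}.
Compute a - a' for each ordered pair (a, a'):
a = -5: -5--5=0, -5--3=-2, -5-2=-7, -5-4=-9
a = -3: -3--5=2, -3--3=0, -3-2=-5, -3-4=-7
a = 2: 2--5=7, 2--3=5, 2-2=0, 2-4=-2
a = 4: 4--5=9, 4--3=7, 4-2=2, 4-4=0
Collecting distinct values (and noting 0 appears from a-a):
A - A = {-9, -7, -5, -2, 0, 2, 5, 7, 9}
|A - A| = 9

A - A = {-9, -7, -5, -2, 0, 2, 5, 7, 9}


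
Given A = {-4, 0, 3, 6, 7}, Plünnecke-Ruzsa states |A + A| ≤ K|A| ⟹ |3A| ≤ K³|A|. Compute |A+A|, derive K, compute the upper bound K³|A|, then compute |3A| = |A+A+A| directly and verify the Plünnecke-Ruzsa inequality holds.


|A| = 5.
Step 1: Compute A + A by enumerating all 25 pairs.
A + A = {-8, -4, -1, 0, 2, 3, 6, 7, 9, 10, 12, 13, 14}, so |A + A| = 13.
Step 2: Doubling constant K = |A + A|/|A| = 13/5 = 13/5 ≈ 2.6000.
Step 3: Plünnecke-Ruzsa gives |3A| ≤ K³·|A| = (2.6000)³ · 5 ≈ 87.8800.
Step 4: Compute 3A = A + A + A directly by enumerating all triples (a,b,c) ∈ A³; |3A| = 25.
Step 5: Check 25 ≤ 87.8800? Yes ✓.

K = 13/5, Plünnecke-Ruzsa bound K³|A| ≈ 87.8800, |3A| = 25, inequality holds.


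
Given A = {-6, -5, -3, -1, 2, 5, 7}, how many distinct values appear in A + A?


A + A = {a + a' : a, a' ∈ A}; |A| = 7.
General bounds: 2|A| - 1 ≤ |A + A| ≤ |A|(|A|+1)/2, i.e. 13 ≤ |A + A| ≤ 28.
Lower bound 2|A|-1 is attained iff A is an arithmetic progression.
Enumerate sums a + a' for a ≤ a' (symmetric, so this suffices):
a = -6: -6+-6=-12, -6+-5=-11, -6+-3=-9, -6+-1=-7, -6+2=-4, -6+5=-1, -6+7=1
a = -5: -5+-5=-10, -5+-3=-8, -5+-1=-6, -5+2=-3, -5+5=0, -5+7=2
a = -3: -3+-3=-6, -3+-1=-4, -3+2=-1, -3+5=2, -3+7=4
a = -1: -1+-1=-2, -1+2=1, -1+5=4, -1+7=6
a = 2: 2+2=4, 2+5=7, 2+7=9
a = 5: 5+5=10, 5+7=12
a = 7: 7+7=14
Distinct sums: {-12, -11, -10, -9, -8, -7, -6, -4, -3, -2, -1, 0, 1, 2, 4, 6, 7, 9, 10, 12, 14}
|A + A| = 21

|A + A| = 21


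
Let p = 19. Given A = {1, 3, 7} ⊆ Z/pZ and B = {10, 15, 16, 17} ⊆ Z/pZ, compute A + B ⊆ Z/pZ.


Work in Z/19Z: reduce every sum a + b modulo 19.
Enumerate all 12 pairs:
a = 1: 1+10=11, 1+15=16, 1+16=17, 1+17=18
a = 3: 3+10=13, 3+15=18, 3+16=0, 3+17=1
a = 7: 7+10=17, 7+15=3, 7+16=4, 7+17=5
Distinct residues collected: {0, 1, 3, 4, 5, 11, 13, 16, 17, 18}
|A + B| = 10 (out of 19 total residues).

A + B = {0, 1, 3, 4, 5, 11, 13, 16, 17, 18}


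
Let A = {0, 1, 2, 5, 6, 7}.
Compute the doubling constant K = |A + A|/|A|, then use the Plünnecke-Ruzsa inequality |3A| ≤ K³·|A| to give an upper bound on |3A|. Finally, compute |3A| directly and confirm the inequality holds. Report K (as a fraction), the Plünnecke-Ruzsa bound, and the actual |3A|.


|A| = 6.
Step 1: Compute A + A by enumerating all 36 pairs.
A + A = {0, 1, 2, 3, 4, 5, 6, 7, 8, 9, 10, 11, 12, 13, 14}, so |A + A| = 15.
Step 2: Doubling constant K = |A + A|/|A| = 15/6 = 15/6 ≈ 2.5000.
Step 3: Plünnecke-Ruzsa gives |3A| ≤ K³·|A| = (2.5000)³ · 6 ≈ 93.7500.
Step 4: Compute 3A = A + A + A directly by enumerating all triples (a,b,c) ∈ A³; |3A| = 22.
Step 5: Check 22 ≤ 93.7500? Yes ✓.

K = 15/6, Plünnecke-Ruzsa bound K³|A| ≈ 93.7500, |3A| = 22, inequality holds.


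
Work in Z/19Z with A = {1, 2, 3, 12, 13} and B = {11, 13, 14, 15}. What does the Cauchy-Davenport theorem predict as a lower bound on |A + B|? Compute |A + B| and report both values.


Cauchy-Davenport: |A + B| ≥ min(p, |A| + |B| - 1) for A, B nonempty in Z/pZ.
|A| = 5, |B| = 4, p = 19.
CD lower bound = min(19, 5 + 4 - 1) = min(19, 8) = 8.
Compute A + B mod 19 directly:
a = 1: 1+11=12, 1+13=14, 1+14=15, 1+15=16
a = 2: 2+11=13, 2+13=15, 2+14=16, 2+15=17
a = 3: 3+11=14, 3+13=16, 3+14=17, 3+15=18
a = 12: 12+11=4, 12+13=6, 12+14=7, 12+15=8
a = 13: 13+11=5, 13+13=7, 13+14=8, 13+15=9
A + B = {4, 5, 6, 7, 8, 9, 12, 13, 14, 15, 16, 17, 18}, so |A + B| = 13.
Verify: 13 ≥ 8? Yes ✓.

CD lower bound = 8, actual |A + B| = 13.


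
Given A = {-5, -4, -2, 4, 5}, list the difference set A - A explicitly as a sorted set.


A - A = {a - a' : a, a' ∈ A}.
Compute a - a' for each ordered pair (a, a'):
a = -5: -5--5=0, -5--4=-1, -5--2=-3, -5-4=-9, -5-5=-10
a = -4: -4--5=1, -4--4=0, -4--2=-2, -4-4=-8, -4-5=-9
a = -2: -2--5=3, -2--4=2, -2--2=0, -2-4=-6, -2-5=-7
a = 4: 4--5=9, 4--4=8, 4--2=6, 4-4=0, 4-5=-1
a = 5: 5--5=10, 5--4=9, 5--2=7, 5-4=1, 5-5=0
Collecting distinct values (and noting 0 appears from a-a):
A - A = {-10, -9, -8, -7, -6, -3, -2, -1, 0, 1, 2, 3, 6, 7, 8, 9, 10}
|A - A| = 17

A - A = {-10, -9, -8, -7, -6, -3, -2, -1, 0, 1, 2, 3, 6, 7, 8, 9, 10}


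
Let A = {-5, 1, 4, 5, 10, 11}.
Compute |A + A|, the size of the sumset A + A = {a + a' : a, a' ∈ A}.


A + A = {a + a' : a, a' ∈ A}; |A| = 6.
General bounds: 2|A| - 1 ≤ |A + A| ≤ |A|(|A|+1)/2, i.e. 11 ≤ |A + A| ≤ 21.
Lower bound 2|A|-1 is attained iff A is an arithmetic progression.
Enumerate sums a + a' for a ≤ a' (symmetric, so this suffices):
a = -5: -5+-5=-10, -5+1=-4, -5+4=-1, -5+5=0, -5+10=5, -5+11=6
a = 1: 1+1=2, 1+4=5, 1+5=6, 1+10=11, 1+11=12
a = 4: 4+4=8, 4+5=9, 4+10=14, 4+11=15
a = 5: 5+5=10, 5+10=15, 5+11=16
a = 10: 10+10=20, 10+11=21
a = 11: 11+11=22
Distinct sums: {-10, -4, -1, 0, 2, 5, 6, 8, 9, 10, 11, 12, 14, 15, 16, 20, 21, 22}
|A + A| = 18

|A + A| = 18


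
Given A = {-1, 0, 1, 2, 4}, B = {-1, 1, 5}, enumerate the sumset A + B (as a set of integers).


A + B = {a + b : a ∈ A, b ∈ B}.
Enumerate all |A|·|B| = 5·3 = 15 pairs (a, b) and collect distinct sums.
a = -1: -1+-1=-2, -1+1=0, -1+5=4
a = 0: 0+-1=-1, 0+1=1, 0+5=5
a = 1: 1+-1=0, 1+1=2, 1+5=6
a = 2: 2+-1=1, 2+1=3, 2+5=7
a = 4: 4+-1=3, 4+1=5, 4+5=9
Collecting distinct sums: A + B = {-2, -1, 0, 1, 2, 3, 4, 5, 6, 7, 9}
|A + B| = 11

A + B = {-2, -1, 0, 1, 2, 3, 4, 5, 6, 7, 9}


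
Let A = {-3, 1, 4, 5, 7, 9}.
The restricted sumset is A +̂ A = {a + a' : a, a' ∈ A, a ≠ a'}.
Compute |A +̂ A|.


Restricted sumset: A +̂ A = {a + a' : a ∈ A, a' ∈ A, a ≠ a'}.
Equivalently, take A + A and drop any sum 2a that is achievable ONLY as a + a for a ∈ A (i.e. sums representable only with equal summands).
Enumerate pairs (a, a') with a < a' (symmetric, so each unordered pair gives one sum; this covers all a ≠ a'):
  -3 + 1 = -2
  -3 + 4 = 1
  -3 + 5 = 2
  -3 + 7 = 4
  -3 + 9 = 6
  1 + 4 = 5
  1 + 5 = 6
  1 + 7 = 8
  1 + 9 = 10
  4 + 5 = 9
  4 + 7 = 11
  4 + 9 = 13
  5 + 7 = 12
  5 + 9 = 14
  7 + 9 = 16
Collected distinct sums: {-2, 1, 2, 4, 5, 6, 8, 9, 10, 11, 12, 13, 14, 16}
|A +̂ A| = 14
(Reference bound: |A +̂ A| ≥ 2|A| - 3 for |A| ≥ 2, with |A| = 6 giving ≥ 9.)

|A +̂ A| = 14


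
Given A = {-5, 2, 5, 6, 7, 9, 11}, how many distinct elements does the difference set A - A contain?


A - A = {a - a' : a, a' ∈ A}; |A| = 7.
Bounds: 2|A|-1 ≤ |A - A| ≤ |A|² - |A| + 1, i.e. 13 ≤ |A - A| ≤ 43.
Note: 0 ∈ A - A always (from a - a). The set is symmetric: if d ∈ A - A then -d ∈ A - A.
Enumerate nonzero differences d = a - a' with a > a' (then include -d):
Positive differences: {1, 2, 3, 4, 5, 6, 7, 9, 10, 11, 12, 14, 16}
Full difference set: {0} ∪ (positive diffs) ∪ (negative diffs).
|A - A| = 1 + 2·13 = 27 (matches direct enumeration: 27).

|A - A| = 27


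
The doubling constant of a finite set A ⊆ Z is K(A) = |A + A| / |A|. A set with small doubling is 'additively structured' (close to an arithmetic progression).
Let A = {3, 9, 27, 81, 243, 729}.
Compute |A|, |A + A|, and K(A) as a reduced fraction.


|A| = 6.
Compute A + A by enumerating all 36 pairs.
A + A = {6, 12, 18, 30, 36, 54, 84, 90, 108, 162, 246, 252, 270, 324, 486, 732, 738, 756, 810, 972, 1458}, so |A + A| = 21.
K = |A + A| / |A| = 21/6 = 7/2 ≈ 3.5000.
Reference: AP of size 6 gives K = 11/6 ≈ 1.8333; a fully generic set of size 6 gives K ≈ 3.5000.

|A| = 6, |A + A| = 21, K = 21/6 = 7/2.


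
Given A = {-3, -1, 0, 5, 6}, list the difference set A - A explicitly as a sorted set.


A - A = {a - a' : a, a' ∈ A}.
Compute a - a' for each ordered pair (a, a'):
a = -3: -3--3=0, -3--1=-2, -3-0=-3, -3-5=-8, -3-6=-9
a = -1: -1--3=2, -1--1=0, -1-0=-1, -1-5=-6, -1-6=-7
a = 0: 0--3=3, 0--1=1, 0-0=0, 0-5=-5, 0-6=-6
a = 5: 5--3=8, 5--1=6, 5-0=5, 5-5=0, 5-6=-1
a = 6: 6--3=9, 6--1=7, 6-0=6, 6-5=1, 6-6=0
Collecting distinct values (and noting 0 appears from a-a):
A - A = {-9, -8, -7, -6, -5, -3, -2, -1, 0, 1, 2, 3, 5, 6, 7, 8, 9}
|A - A| = 17

A - A = {-9, -8, -7, -6, -5, -3, -2, -1, 0, 1, 2, 3, 5, 6, 7, 8, 9}


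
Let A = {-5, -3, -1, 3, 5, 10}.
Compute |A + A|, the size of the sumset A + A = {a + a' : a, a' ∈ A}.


A + A = {a + a' : a, a' ∈ A}; |A| = 6.
General bounds: 2|A| - 1 ≤ |A + A| ≤ |A|(|A|+1)/2, i.e. 11 ≤ |A + A| ≤ 21.
Lower bound 2|A|-1 is attained iff A is an arithmetic progression.
Enumerate sums a + a' for a ≤ a' (symmetric, so this suffices):
a = -5: -5+-5=-10, -5+-3=-8, -5+-1=-6, -5+3=-2, -5+5=0, -5+10=5
a = -3: -3+-3=-6, -3+-1=-4, -3+3=0, -3+5=2, -3+10=7
a = -1: -1+-1=-2, -1+3=2, -1+5=4, -1+10=9
a = 3: 3+3=6, 3+5=8, 3+10=13
a = 5: 5+5=10, 5+10=15
a = 10: 10+10=20
Distinct sums: {-10, -8, -6, -4, -2, 0, 2, 4, 5, 6, 7, 8, 9, 10, 13, 15, 20}
|A + A| = 17

|A + A| = 17


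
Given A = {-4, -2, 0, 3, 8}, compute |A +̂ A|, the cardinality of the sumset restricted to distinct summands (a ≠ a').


Restricted sumset: A +̂ A = {a + a' : a ∈ A, a' ∈ A, a ≠ a'}.
Equivalently, take A + A and drop any sum 2a that is achievable ONLY as a + a for a ∈ A (i.e. sums representable only with equal summands).
Enumerate pairs (a, a') with a < a' (symmetric, so each unordered pair gives one sum; this covers all a ≠ a'):
  -4 + -2 = -6
  -4 + 0 = -4
  -4 + 3 = -1
  -4 + 8 = 4
  -2 + 0 = -2
  -2 + 3 = 1
  -2 + 8 = 6
  0 + 3 = 3
  0 + 8 = 8
  3 + 8 = 11
Collected distinct sums: {-6, -4, -2, -1, 1, 3, 4, 6, 8, 11}
|A +̂ A| = 10
(Reference bound: |A +̂ A| ≥ 2|A| - 3 for |A| ≥ 2, with |A| = 5 giving ≥ 7.)

|A +̂ A| = 10


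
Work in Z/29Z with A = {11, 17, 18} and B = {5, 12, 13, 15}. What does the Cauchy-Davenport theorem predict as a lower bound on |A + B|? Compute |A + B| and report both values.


Cauchy-Davenport: |A + B| ≥ min(p, |A| + |B| - 1) for A, B nonempty in Z/pZ.
|A| = 3, |B| = 4, p = 29.
CD lower bound = min(29, 3 + 4 - 1) = min(29, 6) = 6.
Compute A + B mod 29 directly:
a = 11: 11+5=16, 11+12=23, 11+13=24, 11+15=26
a = 17: 17+5=22, 17+12=0, 17+13=1, 17+15=3
a = 18: 18+5=23, 18+12=1, 18+13=2, 18+15=4
A + B = {0, 1, 2, 3, 4, 16, 22, 23, 24, 26}, so |A + B| = 10.
Verify: 10 ≥ 6? Yes ✓.

CD lower bound = 6, actual |A + B| = 10.


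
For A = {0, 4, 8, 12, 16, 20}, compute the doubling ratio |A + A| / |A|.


|A| = 6.
Compute A + A by enumerating all 36 pairs.
A + A = {0, 4, 8, 12, 16, 20, 24, 28, 32, 36, 40}, so |A + A| = 11.
K = |A + A| / |A| = 11/6 (already in lowest terms) ≈ 1.8333.
Reference: AP of size 6 gives K = 11/6 ≈ 1.8333; a fully generic set of size 6 gives K ≈ 3.5000.

|A| = 6, |A + A| = 11, K = 11/6.


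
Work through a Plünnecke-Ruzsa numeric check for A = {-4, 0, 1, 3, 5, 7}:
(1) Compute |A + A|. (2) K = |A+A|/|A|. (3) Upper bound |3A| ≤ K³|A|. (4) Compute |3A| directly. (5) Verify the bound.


|A| = 6.
Step 1: Compute A + A by enumerating all 36 pairs.
A + A = {-8, -4, -3, -1, 0, 1, 2, 3, 4, 5, 6, 7, 8, 10, 12, 14}, so |A + A| = 16.
Step 2: Doubling constant K = |A + A|/|A| = 16/6 = 16/6 ≈ 2.6667.
Step 3: Plünnecke-Ruzsa gives |3A| ≤ K³·|A| = (2.6667)³ · 6 ≈ 113.7778.
Step 4: Compute 3A = A + A + A directly by enumerating all triples (a,b,c) ∈ A³; |3A| = 27.
Step 5: Check 27 ≤ 113.7778? Yes ✓.

K = 16/6, Plünnecke-Ruzsa bound K³|A| ≈ 113.7778, |3A| = 27, inequality holds.


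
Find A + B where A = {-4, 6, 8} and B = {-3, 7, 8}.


A + B = {a + b : a ∈ A, b ∈ B}.
Enumerate all |A|·|B| = 3·3 = 9 pairs (a, b) and collect distinct sums.
a = -4: -4+-3=-7, -4+7=3, -4+8=4
a = 6: 6+-3=3, 6+7=13, 6+8=14
a = 8: 8+-3=5, 8+7=15, 8+8=16
Collecting distinct sums: A + B = {-7, 3, 4, 5, 13, 14, 15, 16}
|A + B| = 8

A + B = {-7, 3, 4, 5, 13, 14, 15, 16}


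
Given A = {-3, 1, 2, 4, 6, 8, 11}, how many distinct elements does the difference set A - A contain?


A - A = {a - a' : a, a' ∈ A}; |A| = 7.
Bounds: 2|A|-1 ≤ |A - A| ≤ |A|² - |A| + 1, i.e. 13 ≤ |A - A| ≤ 43.
Note: 0 ∈ A - A always (from a - a). The set is symmetric: if d ∈ A - A then -d ∈ A - A.
Enumerate nonzero differences d = a - a' with a > a' (then include -d):
Positive differences: {1, 2, 3, 4, 5, 6, 7, 9, 10, 11, 14}
Full difference set: {0} ∪ (positive diffs) ∪ (negative diffs).
|A - A| = 1 + 2·11 = 23 (matches direct enumeration: 23).

|A - A| = 23


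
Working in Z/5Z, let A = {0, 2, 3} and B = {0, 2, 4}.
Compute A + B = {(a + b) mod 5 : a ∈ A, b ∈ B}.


Work in Z/5Z: reduce every sum a + b modulo 5.
Enumerate all 9 pairs:
a = 0: 0+0=0, 0+2=2, 0+4=4
a = 2: 2+0=2, 2+2=4, 2+4=1
a = 3: 3+0=3, 3+2=0, 3+4=2
Distinct residues collected: {0, 1, 2, 3, 4}
|A + B| = 5 (out of 5 total residues).

A + B = {0, 1, 2, 3, 4}


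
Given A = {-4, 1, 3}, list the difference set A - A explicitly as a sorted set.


A - A = {a - a' : a, a' ∈ A}.
Compute a - a' for each ordered pair (a, a'):
a = -4: -4--4=0, -4-1=-5, -4-3=-7
a = 1: 1--4=5, 1-1=0, 1-3=-2
a = 3: 3--4=7, 3-1=2, 3-3=0
Collecting distinct values (and noting 0 appears from a-a):
A - A = {-7, -5, -2, 0, 2, 5, 7}
|A - A| = 7

A - A = {-7, -5, -2, 0, 2, 5, 7}


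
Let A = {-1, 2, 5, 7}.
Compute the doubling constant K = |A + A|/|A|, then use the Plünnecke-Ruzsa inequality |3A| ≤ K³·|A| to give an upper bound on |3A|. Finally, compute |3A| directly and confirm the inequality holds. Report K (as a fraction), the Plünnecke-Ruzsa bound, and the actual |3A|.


|A| = 4.
Step 1: Compute A + A by enumerating all 16 pairs.
A + A = {-2, 1, 4, 6, 7, 9, 10, 12, 14}, so |A + A| = 9.
Step 2: Doubling constant K = |A + A|/|A| = 9/4 = 9/4 ≈ 2.2500.
Step 3: Plünnecke-Ruzsa gives |3A| ≤ K³·|A| = (2.2500)³ · 4 ≈ 45.5625.
Step 4: Compute 3A = A + A + A directly by enumerating all triples (a,b,c) ∈ A³; |3A| = 16.
Step 5: Check 16 ≤ 45.5625? Yes ✓.

K = 9/4, Plünnecke-Ruzsa bound K³|A| ≈ 45.5625, |3A| = 16, inequality holds.


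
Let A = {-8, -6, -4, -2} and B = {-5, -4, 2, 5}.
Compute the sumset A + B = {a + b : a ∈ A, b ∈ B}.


A + B = {a + b : a ∈ A, b ∈ B}.
Enumerate all |A|·|B| = 4·4 = 16 pairs (a, b) and collect distinct sums.
a = -8: -8+-5=-13, -8+-4=-12, -8+2=-6, -8+5=-3
a = -6: -6+-5=-11, -6+-4=-10, -6+2=-4, -6+5=-1
a = -4: -4+-5=-9, -4+-4=-8, -4+2=-2, -4+5=1
a = -2: -2+-5=-7, -2+-4=-6, -2+2=0, -2+5=3
Collecting distinct sums: A + B = {-13, -12, -11, -10, -9, -8, -7, -6, -4, -3, -2, -1, 0, 1, 3}
|A + B| = 15

A + B = {-13, -12, -11, -10, -9, -8, -7, -6, -4, -3, -2, -1, 0, 1, 3}


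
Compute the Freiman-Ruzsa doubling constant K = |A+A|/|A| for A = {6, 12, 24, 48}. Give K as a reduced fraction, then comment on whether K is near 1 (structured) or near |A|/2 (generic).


|A| = 4.
Compute A + A by enumerating all 16 pairs.
A + A = {12, 18, 24, 30, 36, 48, 54, 60, 72, 96}, so |A + A| = 10.
K = |A + A| / |A| = 10/4 = 5/2 ≈ 2.5000.
Reference: AP of size 4 gives K = 7/4 ≈ 1.7500; a fully generic set of size 4 gives K ≈ 2.5000.

|A| = 4, |A + A| = 10, K = 10/4 = 5/2.


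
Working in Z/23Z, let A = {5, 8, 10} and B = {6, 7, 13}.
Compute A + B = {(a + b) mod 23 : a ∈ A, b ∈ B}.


Work in Z/23Z: reduce every sum a + b modulo 23.
Enumerate all 9 pairs:
a = 5: 5+6=11, 5+7=12, 5+13=18
a = 8: 8+6=14, 8+7=15, 8+13=21
a = 10: 10+6=16, 10+7=17, 10+13=0
Distinct residues collected: {0, 11, 12, 14, 15, 16, 17, 18, 21}
|A + B| = 9 (out of 23 total residues).

A + B = {0, 11, 12, 14, 15, 16, 17, 18, 21}


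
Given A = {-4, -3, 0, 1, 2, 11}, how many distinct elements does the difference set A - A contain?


A - A = {a - a' : a, a' ∈ A}; |A| = 6.
Bounds: 2|A|-1 ≤ |A - A| ≤ |A|² - |A| + 1, i.e. 11 ≤ |A - A| ≤ 31.
Note: 0 ∈ A - A always (from a - a). The set is symmetric: if d ∈ A - A then -d ∈ A - A.
Enumerate nonzero differences d = a - a' with a > a' (then include -d):
Positive differences: {1, 2, 3, 4, 5, 6, 9, 10, 11, 14, 15}
Full difference set: {0} ∪ (positive diffs) ∪ (negative diffs).
|A - A| = 1 + 2·11 = 23 (matches direct enumeration: 23).

|A - A| = 23


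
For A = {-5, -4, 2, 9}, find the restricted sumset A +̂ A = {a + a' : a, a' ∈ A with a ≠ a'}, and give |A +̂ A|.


Restricted sumset: A +̂ A = {a + a' : a ∈ A, a' ∈ A, a ≠ a'}.
Equivalently, take A + A and drop any sum 2a that is achievable ONLY as a + a for a ∈ A (i.e. sums representable only with equal summands).
Enumerate pairs (a, a') with a < a' (symmetric, so each unordered pair gives one sum; this covers all a ≠ a'):
  -5 + -4 = -9
  -5 + 2 = -3
  -5 + 9 = 4
  -4 + 2 = -2
  -4 + 9 = 5
  2 + 9 = 11
Collected distinct sums: {-9, -3, -2, 4, 5, 11}
|A +̂ A| = 6
(Reference bound: |A +̂ A| ≥ 2|A| - 3 for |A| ≥ 2, with |A| = 4 giving ≥ 5.)

|A +̂ A| = 6


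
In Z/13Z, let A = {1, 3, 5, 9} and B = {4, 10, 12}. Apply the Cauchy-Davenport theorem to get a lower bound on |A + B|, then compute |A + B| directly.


Cauchy-Davenport: |A + B| ≥ min(p, |A| + |B| - 1) for A, B nonempty in Z/pZ.
|A| = 4, |B| = 3, p = 13.
CD lower bound = min(13, 4 + 3 - 1) = min(13, 6) = 6.
Compute A + B mod 13 directly:
a = 1: 1+4=5, 1+10=11, 1+12=0
a = 3: 3+4=7, 3+10=0, 3+12=2
a = 5: 5+4=9, 5+10=2, 5+12=4
a = 9: 9+4=0, 9+10=6, 9+12=8
A + B = {0, 2, 4, 5, 6, 7, 8, 9, 11}, so |A + B| = 9.
Verify: 9 ≥ 6? Yes ✓.

CD lower bound = 6, actual |A + B| = 9.


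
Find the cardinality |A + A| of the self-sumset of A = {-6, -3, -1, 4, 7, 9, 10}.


A + A = {a + a' : a, a' ∈ A}; |A| = 7.
General bounds: 2|A| - 1 ≤ |A + A| ≤ |A|(|A|+1)/2, i.e. 13 ≤ |A + A| ≤ 28.
Lower bound 2|A|-1 is attained iff A is an arithmetic progression.
Enumerate sums a + a' for a ≤ a' (symmetric, so this suffices):
a = -6: -6+-6=-12, -6+-3=-9, -6+-1=-7, -6+4=-2, -6+7=1, -6+9=3, -6+10=4
a = -3: -3+-3=-6, -3+-1=-4, -3+4=1, -3+7=4, -3+9=6, -3+10=7
a = -1: -1+-1=-2, -1+4=3, -1+7=6, -1+9=8, -1+10=9
a = 4: 4+4=8, 4+7=11, 4+9=13, 4+10=14
a = 7: 7+7=14, 7+9=16, 7+10=17
a = 9: 9+9=18, 9+10=19
a = 10: 10+10=20
Distinct sums: {-12, -9, -7, -6, -4, -2, 1, 3, 4, 6, 7, 8, 9, 11, 13, 14, 16, 17, 18, 19, 20}
|A + A| = 21

|A + A| = 21


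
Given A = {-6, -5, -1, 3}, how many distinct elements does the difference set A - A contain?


A - A = {a - a' : a, a' ∈ A}; |A| = 4.
Bounds: 2|A|-1 ≤ |A - A| ≤ |A|² - |A| + 1, i.e. 7 ≤ |A - A| ≤ 13.
Note: 0 ∈ A - A always (from a - a). The set is symmetric: if d ∈ A - A then -d ∈ A - A.
Enumerate nonzero differences d = a - a' with a > a' (then include -d):
Positive differences: {1, 4, 5, 8, 9}
Full difference set: {0} ∪ (positive diffs) ∪ (negative diffs).
|A - A| = 1 + 2·5 = 11 (matches direct enumeration: 11).

|A - A| = 11


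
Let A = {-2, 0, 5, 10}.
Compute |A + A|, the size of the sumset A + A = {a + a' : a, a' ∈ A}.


A + A = {a + a' : a, a' ∈ A}; |A| = 4.
General bounds: 2|A| - 1 ≤ |A + A| ≤ |A|(|A|+1)/2, i.e. 7 ≤ |A + A| ≤ 10.
Lower bound 2|A|-1 is attained iff A is an arithmetic progression.
Enumerate sums a + a' for a ≤ a' (symmetric, so this suffices):
a = -2: -2+-2=-4, -2+0=-2, -2+5=3, -2+10=8
a = 0: 0+0=0, 0+5=5, 0+10=10
a = 5: 5+5=10, 5+10=15
a = 10: 10+10=20
Distinct sums: {-4, -2, 0, 3, 5, 8, 10, 15, 20}
|A + A| = 9

|A + A| = 9


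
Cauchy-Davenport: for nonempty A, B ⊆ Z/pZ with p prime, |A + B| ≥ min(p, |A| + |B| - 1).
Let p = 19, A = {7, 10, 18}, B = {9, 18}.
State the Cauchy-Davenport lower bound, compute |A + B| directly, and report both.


Cauchy-Davenport: |A + B| ≥ min(p, |A| + |B| - 1) for A, B nonempty in Z/pZ.
|A| = 3, |B| = 2, p = 19.
CD lower bound = min(19, 3 + 2 - 1) = min(19, 4) = 4.
Compute A + B mod 19 directly:
a = 7: 7+9=16, 7+18=6
a = 10: 10+9=0, 10+18=9
a = 18: 18+9=8, 18+18=17
A + B = {0, 6, 8, 9, 16, 17}, so |A + B| = 6.
Verify: 6 ≥ 4? Yes ✓.

CD lower bound = 4, actual |A + B| = 6.


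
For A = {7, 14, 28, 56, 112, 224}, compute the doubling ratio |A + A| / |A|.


|A| = 6.
Compute A + A by enumerating all 36 pairs.
A + A = {14, 21, 28, 35, 42, 56, 63, 70, 84, 112, 119, 126, 140, 168, 224, 231, 238, 252, 280, 336, 448}, so |A + A| = 21.
K = |A + A| / |A| = 21/6 = 7/2 ≈ 3.5000.
Reference: AP of size 6 gives K = 11/6 ≈ 1.8333; a fully generic set of size 6 gives K ≈ 3.5000.

|A| = 6, |A + A| = 21, K = 21/6 = 7/2.


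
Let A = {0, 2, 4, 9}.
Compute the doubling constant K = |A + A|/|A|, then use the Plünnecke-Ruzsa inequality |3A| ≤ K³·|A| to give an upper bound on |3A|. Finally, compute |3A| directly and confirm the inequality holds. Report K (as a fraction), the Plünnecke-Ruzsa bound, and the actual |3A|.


|A| = 4.
Step 1: Compute A + A by enumerating all 16 pairs.
A + A = {0, 2, 4, 6, 8, 9, 11, 13, 18}, so |A + A| = 9.
Step 2: Doubling constant K = |A + A|/|A| = 9/4 = 9/4 ≈ 2.2500.
Step 3: Plünnecke-Ruzsa gives |3A| ≤ K³·|A| = (2.2500)³ · 4 ≈ 45.5625.
Step 4: Compute 3A = A + A + A directly by enumerating all triples (a,b,c) ∈ A³; |3A| = 16.
Step 5: Check 16 ≤ 45.5625? Yes ✓.

K = 9/4, Plünnecke-Ruzsa bound K³|A| ≈ 45.5625, |3A| = 16, inequality holds.
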